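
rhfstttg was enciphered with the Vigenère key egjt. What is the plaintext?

nbwzpnkn

Repeat the key across the ciphertext: egjtegjt
r(17)−e(4): 13 → n
h(7)−g(6): 1 → b
f(5)−j(9): -4≡22 → w
s(18)−t(19): -1≡25 → z
t(19)−e(4): 15 → p
t(19)−g(6): 13 → n
t(19)−j(9): 10 → k
g(6)−t(19): -13≡13 → n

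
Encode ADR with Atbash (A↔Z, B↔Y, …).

ZWI

A(0) → Z(25)
D(3) → W(22)
R(17) → I(8)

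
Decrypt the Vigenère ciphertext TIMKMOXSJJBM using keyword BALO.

Repeat the key across the ciphertext: BALOBALOBALO
T(19)−B(1): 18 → S
I(8)−A(0): 8 → I
M(12)−L(11): 1 → B
K(10)−O(14): -4≡22 → W
M(12)−B(1): 11 → L
O(14)−A(0): 14 → O
X(23)−L(11): 12 → M
S(18)−O(14): 4 → E
J(9)−B(1): 8 → I
J(9)−A(0): 9 → J
B(1)−L(11): -10≡16 → Q
M(12)−O(14): -2≡24 → Y

SIBWLOMEIJQY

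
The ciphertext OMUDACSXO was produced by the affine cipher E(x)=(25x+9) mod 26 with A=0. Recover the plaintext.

VXPGJHRMV

The inverse of 25 mod 26 is 25, since 25·25=625≡1. Apply D(y)=25·(y−9) mod 26:
O(14): 25·(14−9)=125≡21 → V
M(12): 25·(12−9)=75≡23 → X
U(20): 25·(20−9)=275≡15 → P
D(3): 25·(3−9)=-150≡6 → G
A(0): 25·(0−9)=-225≡9 → J
C(2): 25·(2−9)=-175≡7 → H
S(18): 25·(18−9)=225≡17 → R
X(23): 25·(23−9)=350≡12 → M
O(14): 25·(14−9)=125≡21 → V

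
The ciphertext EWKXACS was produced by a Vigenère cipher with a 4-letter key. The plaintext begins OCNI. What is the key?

QUXP

Subtract each crib letter from the matching ciphertext letter (mod 26):
E(4)−O(14)=-10≡16 → Q
W(22)−C(2)=20 → U
K(10)−N(13)=-3≡23 → X
X(23)−I(8)=15 → P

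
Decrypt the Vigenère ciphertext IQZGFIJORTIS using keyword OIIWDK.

Repeat the key across the ciphertext: OIIWDKOIIWDK
I(8)−O(14): -6≡20 → U
Q(16)−I(8): 8 → I
Z(25)−I(8): 17 → R
G(6)−W(22): -16≡10 → K
F(5)−D(3): 2 → C
I(8)−K(10): -2≡24 → Y
J(9)−O(14): -5≡21 → V
O(14)−I(8): 6 → G
R(17)−I(8): 9 → J
T(19)−W(22): -3≡23 → X
I(8)−D(3): 5 → F
S(18)−K(10): 8 → I

UIRKCYVGJXFI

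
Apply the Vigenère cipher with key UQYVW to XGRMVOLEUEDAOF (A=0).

RWPHRIBCPAXQMA

Repeat the key across the message: UQYVWUQYVWUQYV
X(23)+U(20): 43≡17 → R
G(6)+Q(16): 22 → W
R(17)+Y(24): 41≡15 → P
M(12)+V(21): 33≡7 → H
V(21)+W(22): 43≡17 → R
O(14)+U(20): 34≡8 → I
L(11)+Q(16): 27≡1 → B
E(4)+Y(24): 28≡2 → C
U(20)+V(21): 41≡15 → P
E(4)+W(22): 26≡0 → A
D(3)+U(20): 23 → X
A(0)+Q(16): 16 → Q
O(14)+Y(24): 38≡12 → M
F(5)+V(21): 26≡0 → A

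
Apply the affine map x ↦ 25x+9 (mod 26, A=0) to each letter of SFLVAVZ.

REYOJOK

S(18): 25·18+9=459≡17 → R
F(5): 25·5+9=134≡4 → E
L(11): 25·11+9=284≡24 → Y
V(21): 25·21+9=534≡14 → O
A(0): 25·0+9=9 → J
V(21): 25·21+9=534≡14 → O
Z(25): 25·25+9=634≡10 → K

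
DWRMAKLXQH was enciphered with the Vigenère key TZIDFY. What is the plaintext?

Repeat the key across the ciphertext: TZIDFYTZID
D(3)−T(19): -16≡10 → K
W(22)−Z(25): -3≡23 → X
R(17)−I(8): 9 → J
M(12)−D(3): 9 → J
A(0)−F(5): -5≡21 → V
K(10)−Y(24): -14≡12 → M
L(11)−T(19): -8≡18 → S
X(23)−Z(25): -2≡24 → Y
Q(16)−I(8): 8 → I
H(7)−D(3): 4 → E

KXJJVMSYIE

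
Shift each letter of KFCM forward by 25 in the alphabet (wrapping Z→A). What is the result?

JEBL

K(10): 10+25=35≡9 → J
F(5): 5+25=30≡4 → E
C(2): 2+25=27≡1 → B
M(12): 12+25=37≡11 → L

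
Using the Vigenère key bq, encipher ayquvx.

borkwn

Repeat the key across the message: bqbqbq
a(0)+b(1): 1 → b
y(24)+q(16): 40≡14 → o
q(16)+b(1): 17 → r
u(20)+q(16): 36≡10 → k
v(21)+b(1): 22 → w
x(23)+q(16): 39≡13 → n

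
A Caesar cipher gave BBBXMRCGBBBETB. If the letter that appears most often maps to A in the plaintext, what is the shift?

The most frequent ciphertext letter is B (appears 7 times).
B is position 1; A is position 0.
Shift = 1.

1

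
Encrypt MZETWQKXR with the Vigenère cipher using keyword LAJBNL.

Repeat the key across the message: LAJBNLLAJ
M(12)+L(11): 23 → X
Z(25)+A(0): 25 → Z
E(4)+J(9): 13 → N
T(19)+B(1): 20 → U
W(22)+N(13): 35≡9 → J
Q(16)+L(11): 27≡1 → B
K(10)+L(11): 21 → V
X(23)+A(0): 23 → X
R(17)+J(9): 26≡0 → A

XZNUJBVXA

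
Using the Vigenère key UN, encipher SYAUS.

MLUHM

Repeat the key across the message: UNUNU
S(18)+U(20): 38≡12 → M
Y(24)+N(13): 37≡11 → L
A(0)+U(20): 20 → U
U(20)+N(13): 33≡7 → H
S(18)+U(20): 38≡12 → M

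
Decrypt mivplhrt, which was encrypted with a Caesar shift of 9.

m(12): 12−9=3 → d
i(8): 8−9=-1≡25 → z
v(21): 21−9=12 → m
p(15): 15−9=6 → g
l(11): 11−9=2 → c
h(7): 7−9=-2≡24 → y
r(17): 17−9=8 → i
t(19): 19−9=10 → k

dzmgcyik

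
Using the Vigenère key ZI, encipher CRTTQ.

Repeat the key across the message: ZIZIZ
C(2)+Z(25): 27≡1 → B
R(17)+I(8): 25 → Z
T(19)+Z(25): 44≡18 → S
T(19)+I(8): 27≡1 → B
Q(16)+Z(25): 41≡15 → P

BZSBP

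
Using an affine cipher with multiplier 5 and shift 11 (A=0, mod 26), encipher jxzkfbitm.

ewgjkqzct

j(9): 5·9+11=56≡4 → e
x(23): 5·23+11=126≡22 → w
z(25): 5·25+11=136≡6 → g
k(10): 5·10+11=61≡9 → j
f(5): 5·5+11=36≡10 → k
b(1): 5·1+11=16 → q
i(8): 5·8+11=51≡25 → z
t(19): 5·19+11=106≡2 → c
m(12): 5·12+11=71≡19 → t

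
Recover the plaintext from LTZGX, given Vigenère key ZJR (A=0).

MKIHO

Repeat the key across the ciphertext: ZJRZJ
L(11)−Z(25): -14≡12 → M
T(19)−J(9): 10 → K
Z(25)−R(17): 8 → I
G(6)−Z(25): -19≡7 → H
X(23)−J(9): 14 → O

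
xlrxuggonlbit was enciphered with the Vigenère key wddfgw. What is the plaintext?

biosokklkgvmx

Repeat the key across the ciphertext: wddfgwwddfgww
x(23)−w(22): 1 → b
l(11)−d(3): 8 → i
r(17)−d(3): 14 → o
x(23)−f(5): 18 → s
u(20)−g(6): 14 → o
g(6)−w(22): -16≡10 → k
g(6)−w(22): -16≡10 → k
o(14)−d(3): 11 → l
n(13)−d(3): 10 → k
l(11)−f(5): 6 → g
b(1)−g(6): -5≡21 → v
i(8)−w(22): -14≡12 → m
t(19)−w(22): -3≡23 → x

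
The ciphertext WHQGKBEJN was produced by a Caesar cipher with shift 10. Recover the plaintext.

W(22): 22−10=12 → M
H(7): 7−10=-3≡23 → X
Q(16): 16−10=6 → G
G(6): 6−10=-4≡22 → W
K(10): 10−10=0 → A
B(1): 1−10=-9≡17 → R
E(4): 4−10=-6≡20 → U
J(9): 9−10=-1≡25 → Z
N(13): 13−10=3 → D

MXGWARUZD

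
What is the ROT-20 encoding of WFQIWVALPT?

QZKCQPUFJN

W(22): 22+20=42≡16 → Q
F(5): 5+20=25 → Z
Q(16): 16+20=36≡10 → K
I(8): 8+20=28≡2 → C
W(22): 22+20=42≡16 → Q
V(21): 21+20=41≡15 → P
A(0): 0+20=20 → U
L(11): 11+20=31≡5 → F
P(15): 15+20=35≡9 → J
T(19): 19+20=39≡13 → N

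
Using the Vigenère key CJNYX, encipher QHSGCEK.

Repeat the key across the message: CJNYXCJ
Q(16)+C(2): 18 → S
H(7)+J(9): 16 → Q
S(18)+N(13): 31≡5 → F
G(6)+Y(24): 30≡4 → E
C(2)+X(23): 25 → Z
E(4)+C(2): 6 → G
K(10)+J(9): 19 → T

SQFEZGT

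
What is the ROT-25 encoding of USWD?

TRVC

U(20): 20+25=45≡19 → T
S(18): 18+25=43≡17 → R
W(22): 22+25=47≡21 → V
D(3): 3+25=28≡2 → C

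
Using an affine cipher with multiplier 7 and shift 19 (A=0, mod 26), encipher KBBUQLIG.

K(10): 7·10+19=89≡11 → L
B(1): 7·1+19=26≡0 → A
B(1): 7·1+19=26≡0 → A
U(20): 7·20+19=159≡3 → D
Q(16): 7·16+19=131≡1 → B
L(11): 7·11+19=96≡18 → S
I(8): 7·8+19=75≡23 → X
G(6): 7·6+19=61≡9 → J

LAADBSXJ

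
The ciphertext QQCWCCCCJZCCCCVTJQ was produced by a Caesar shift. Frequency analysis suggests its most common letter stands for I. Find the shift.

The most frequent ciphertext letter is C (appears 9 times).
C is position 2; I is position 8.
Shift = -6≡20.

20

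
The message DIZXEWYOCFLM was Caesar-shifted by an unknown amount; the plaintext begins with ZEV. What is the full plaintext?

ZEVTASUKYBHI

From the crib: D(3)−Z(25)=-22≡4, so the shift is 4.
Subtract 4 from each ciphertext letter:
D(3): 3−4=-1≡25 → Z
I(8): 8−4=4 → E
Z(25): 25−4=21 → V
X(23): 23−4=19 → T
E(4): 4−4=0 → A
W(22): 22−4=18 → S
Y(24): 24−4=20 → U
O(14): 14−4=10 → K
C(2): 2−4=-2≡24 → Y
F(5): 5−4=1 → B
L(11): 11−4=7 → H
M(12): 12−4=8 → I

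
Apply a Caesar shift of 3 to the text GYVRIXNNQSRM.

G(6): 6+3=9 → J
Y(24): 24+3=27≡1 → B
V(21): 21+3=24 → Y
R(17): 17+3=20 → U
I(8): 8+3=11 → L
X(23): 23+3=26≡0 → A
N(13): 13+3=16 → Q
N(13): 13+3=16 → Q
Q(16): 16+3=19 → T
S(18): 18+3=21 → V
R(17): 17+3=20 → U
M(12): 12+3=15 → P

JBYULAQQTVUP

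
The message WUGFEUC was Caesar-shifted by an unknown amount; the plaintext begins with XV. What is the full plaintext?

XVHGFVD

From the crib: W(22)−X(23)=-1≡25, so the shift is 25.
Subtract 25 from each ciphertext letter:
W(22): 22−25=-3≡23 → X
U(20): 20−25=-5≡21 → V
G(6): 6−25=-19≡7 → H
F(5): 5−25=-20≡6 → G
E(4): 4−25=-21≡5 → F
U(20): 20−25=-5≡21 → V
C(2): 2−25=-23≡3 → D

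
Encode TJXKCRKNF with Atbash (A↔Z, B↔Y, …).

GQCPXIPMU

T(19) → G(6)
J(9) → Q(16)
X(23) → C(2)
K(10) → P(15)
C(2) → X(23)
R(17) → I(8)
K(10) → P(15)
N(13) → M(12)
F(5) → U(20)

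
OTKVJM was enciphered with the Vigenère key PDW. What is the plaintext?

ZQOGGQ

Repeat the key across the ciphertext: PDWPDW
O(14)−P(15): -1≡25 → Z
T(19)−D(3): 16 → Q
K(10)−W(22): -12≡14 → O
V(21)−P(15): 6 → G
J(9)−D(3): 6 → G
M(12)−W(22): -10≡16 → Q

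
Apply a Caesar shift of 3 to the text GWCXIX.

JZFALA

G(6): 6+3=9 → J
W(22): 22+3=25 → Z
C(2): 2+3=5 → F
X(23): 23+3=26≡0 → A
I(8): 8+3=11 → L
X(23): 23+3=26≡0 → A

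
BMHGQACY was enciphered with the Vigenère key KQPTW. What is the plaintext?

Repeat the key across the ciphertext: KQPTWKQP
B(1)−K(10): -9≡17 → R
M(12)−Q(16): -4≡22 → W
H(7)−P(15): -8≡18 → S
G(6)−T(19): -13≡13 → N
Q(16)−W(22): -6≡20 → U
A(0)−K(10): -10≡16 → Q
C(2)−Q(16): -14≡12 → M
Y(24)−P(15): 9 → J

RWSNUQMJ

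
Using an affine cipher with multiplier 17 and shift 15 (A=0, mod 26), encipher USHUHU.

U(20): 17·20+15=355≡17 → R
S(18): 17·18+15=321≡9 → J
H(7): 17·7+15=134≡4 → E
U(20): 17·20+15=355≡17 → R
H(7): 17·7+15=134≡4 → E
U(20): 17·20+15=355≡17 → R

RJERER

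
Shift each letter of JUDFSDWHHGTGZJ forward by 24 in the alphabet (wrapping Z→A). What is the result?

J(9): 9+24=33≡7 → H
U(20): 20+24=44≡18 → S
D(3): 3+24=27≡1 → B
F(5): 5+24=29≡3 → D
S(18): 18+24=42≡16 → Q
D(3): 3+24=27≡1 → B
W(22): 22+24=46≡20 → U
H(7): 7+24=31≡5 → F
H(7): 7+24=31≡5 → F
G(6): 6+24=30≡4 → E
T(19): 19+24=43≡17 → R
G(6): 6+24=30≡4 → E
Z(25): 25+24=49≡23 → X
J(9): 9+24=33≡7 → H

HSBDQBUFFEREXH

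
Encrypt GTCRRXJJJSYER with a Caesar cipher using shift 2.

G(6): 6+2=8 → I
T(19): 19+2=21 → V
C(2): 2+2=4 → E
R(17): 17+2=19 → T
R(17): 17+2=19 → T
X(23): 23+2=25 → Z
J(9): 9+2=11 → L
J(9): 9+2=11 → L
J(9): 9+2=11 → L
S(18): 18+2=20 → U
Y(24): 24+2=26≡0 → A
E(4): 4+2=6 → G
R(17): 17+2=19 → T

IVETTZLLLUAGT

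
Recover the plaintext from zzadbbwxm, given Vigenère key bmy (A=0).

Repeat the key across the ciphertext: bmybmybmy
z(25)−b(1): 24 → y
z(25)−m(12): 13 → n
a(0)−y(24): -24≡2 → c
d(3)−b(1): 2 → c
b(1)−m(12): -11≡15 → p
b(1)−y(24): -23≡3 → d
w(22)−b(1): 21 → v
x(23)−m(12): 11 → l
m(12)−y(24): -12≡14 → o

ynccpdvlo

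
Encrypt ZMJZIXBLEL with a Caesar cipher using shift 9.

Z(25): 25+9=34≡8 → I
M(12): 12+9=21 → V
J(9): 9+9=18 → S
Z(25): 25+9=34≡8 → I
I(8): 8+9=17 → R
X(23): 23+9=32≡6 → G
B(1): 1+9=10 → K
L(11): 11+9=20 → U
E(4): 4+9=13 → N
L(11): 11+9=20 → U

IVSIRGKUNU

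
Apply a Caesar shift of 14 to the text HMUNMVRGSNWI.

H(7): 7+14=21 → V
M(12): 12+14=26≡0 → A
U(20): 20+14=34≡8 → I
N(13): 13+14=27≡1 → B
M(12): 12+14=26≡0 → A
V(21): 21+14=35≡9 → J
R(17): 17+14=31≡5 → F
G(6): 6+14=20 → U
S(18): 18+14=32≡6 → G
N(13): 13+14=27≡1 → B
W(22): 22+14=36≡10 → K
I(8): 8+14=22 → W

VAIBAJFUGBKW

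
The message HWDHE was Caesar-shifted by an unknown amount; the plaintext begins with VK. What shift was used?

12

From the crib: H(7)−V(21)=-14≡12, so the shift is 12.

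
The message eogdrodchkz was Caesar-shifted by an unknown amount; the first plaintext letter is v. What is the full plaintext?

From the crib: e(4)−v(21)=-17≡9, so the shift is 9.
Subtract 9 from each ciphertext letter:
e(4): 4−9=-5≡21 → v
o(14): 14−9=5 → f
g(6): 6−9=-3≡23 → x
d(3): 3−9=-6≡20 → u
r(17): 17−9=8 → i
o(14): 14−9=5 → f
d(3): 3−9=-6≡20 → u
c(2): 2−9=-7≡19 → t
h(7): 7−9=-2≡24 → y
k(10): 10−9=1 → b
z(25): 25−9=16 → q

vfxuifutybq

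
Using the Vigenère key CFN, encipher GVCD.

IAPF

Repeat the key across the message: CFNC
G(6)+C(2): 8 → I
V(21)+F(5): 26≡0 → A
C(2)+N(13): 15 → P
D(3)+C(2): 5 → F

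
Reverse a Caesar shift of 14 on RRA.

R(17): 17−14=3 → D
R(17): 17−14=3 → D
A(0): 0−14=-14≡12 → M

DDM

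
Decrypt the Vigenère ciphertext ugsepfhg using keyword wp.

Repeat the key across the ciphertext: wpwpwpwp
u(20)−w(22): -2≡24 → y
g(6)−p(15): -9≡17 → r
s(18)−w(22): -4≡22 → w
e(4)−p(15): -11≡15 → p
p(15)−w(22): -7≡19 → t
f(5)−p(15): -10≡16 → q
h(7)−w(22): -15≡11 → l
g(6)−p(15): -9≡17 → r

yrwptqlr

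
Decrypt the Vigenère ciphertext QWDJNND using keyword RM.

ZKMXWBM

Repeat the key across the ciphertext: RMRMRMR
Q(16)−R(17): -1≡25 → Z
W(22)−M(12): 10 → K
D(3)−R(17): -14≡12 → M
J(9)−M(12): -3≡23 → X
N(13)−R(17): -4≡22 → W
N(13)−M(12): 1 → B
D(3)−R(17): -14≡12 → M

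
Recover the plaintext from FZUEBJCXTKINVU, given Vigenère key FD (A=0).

AWPBWGXUOHDKQR

Repeat the key across the ciphertext: FDFDFDFDFDFDFD
F(5)−F(5): 0 → A
Z(25)−D(3): 22 → W
U(20)−F(5): 15 → P
E(4)−D(3): 1 → B
B(1)−F(5): -4≡22 → W
J(9)−D(3): 6 → G
C(2)−F(5): -3≡23 → X
X(23)−D(3): 20 → U
T(19)−F(5): 14 → O
K(10)−D(3): 7 → H
I(8)−F(5): 3 → D
N(13)−D(3): 10 → K
V(21)−F(5): 16 → Q
U(20)−D(3): 17 → R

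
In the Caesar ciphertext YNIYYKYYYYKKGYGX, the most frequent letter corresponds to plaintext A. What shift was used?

24

The most frequent ciphertext letter is Y (appears 8 times).
Y is position 24; A is position 0.
Shift = 24.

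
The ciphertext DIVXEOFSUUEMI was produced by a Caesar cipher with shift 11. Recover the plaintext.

D(3): 3−11=-8≡18 → S
I(8): 8−11=-3≡23 → X
V(21): 21−11=10 → K
X(23): 23−11=12 → M
E(4): 4−11=-7≡19 → T
O(14): 14−11=3 → D
F(5): 5−11=-6≡20 → U
S(18): 18−11=7 → H
U(20): 20−11=9 → J
U(20): 20−11=9 → J
E(4): 4−11=-7≡19 → T
M(12): 12−11=1 → B
I(8): 8−11=-3≡23 → X

SXKMTDUHJJTBX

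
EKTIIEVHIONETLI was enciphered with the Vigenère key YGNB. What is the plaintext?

GEGHKYIGKIADVFV

Repeat the key across the ciphertext: YGNBYGNBYGNBYGN
E(4)−Y(24): -20≡6 → G
K(10)−G(6): 4 → E
T(19)−N(13): 6 → G
I(8)−B(1): 7 → H
I(8)−Y(24): -16≡10 → K
E(4)−G(6): -2≡24 → Y
V(21)−N(13): 8 → I
H(7)−B(1): 6 → G
I(8)−Y(24): -16≡10 → K
O(14)−G(6): 8 → I
N(13)−N(13): 0 → A
E(4)−B(1): 3 → D
T(19)−Y(24): -5≡21 → V
L(11)−G(6): 5 → F
I(8)−N(13): -5≡21 → V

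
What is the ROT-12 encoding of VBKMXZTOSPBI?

V(21): 21+12=33≡7 → H
B(1): 1+12=13 → N
K(10): 10+12=22 → W
M(12): 12+12=24 → Y
X(23): 23+12=35≡9 → J
Z(25): 25+12=37≡11 → L
T(19): 19+12=31≡5 → F
O(14): 14+12=26≡0 → A
S(18): 18+12=30≡4 → E
P(15): 15+12=27≡1 → B
B(1): 1+12=13 → N
I(8): 8+12=20 → U

HNWYJLFAEBNU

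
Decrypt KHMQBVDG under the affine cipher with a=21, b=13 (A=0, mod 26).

LWVPSOCR

The inverse of 21 mod 26 is 5, since 21·5=105≡1. Apply D(y)=5·(y−13) mod 26:
K(10): 5·(10−13)=-15≡11 → L
H(7): 5·(7−13)=-30≡22 → W
M(12): 5·(12−13)=-5≡21 → V
Q(16): 5·(16−13)=15 → P
B(1): 5·(1−13)=-60≡18 → S
V(21): 5·(21−13)=40≡14 → O
D(3): 5·(3−13)=-50≡2 → C
G(6): 5·(6−13)=-35≡17 → R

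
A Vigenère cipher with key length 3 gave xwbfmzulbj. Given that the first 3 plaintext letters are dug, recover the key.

Subtract each crib letter from the matching ciphertext letter (mod 26):
x(23)−d(3)=20 → u
w(22)−u(20)=2 → c
b(1)−g(6)=-5≡21 → v

ucv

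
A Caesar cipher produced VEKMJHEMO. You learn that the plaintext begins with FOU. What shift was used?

16

From the crib: V(21)−F(5)=16, so the shift is 16.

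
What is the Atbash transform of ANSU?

ZMHF

A(0) → Z(25)
N(13) → M(12)
S(18) → H(7)
U(20) → F(5)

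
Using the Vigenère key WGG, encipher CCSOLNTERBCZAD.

Repeat the key across the message: WGGWGGWGGWGGWG
C(2)+W(22): 24 → Y
C(2)+G(6): 8 → I
S(18)+G(6): 24 → Y
O(14)+W(22): 36≡10 → K
L(11)+G(6): 17 → R
N(13)+G(6): 19 → T
T(19)+W(22): 41≡15 → P
E(4)+G(6): 10 → K
R(17)+G(6): 23 → X
B(1)+W(22): 23 → X
C(2)+G(6): 8 → I
Z(25)+G(6): 31≡5 → F
A(0)+W(22): 22 → W
D(3)+G(6): 9 → J

YIYKRTPKXXIFWJ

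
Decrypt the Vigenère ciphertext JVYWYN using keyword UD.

PSETEK

Repeat the key across the ciphertext: UDUDUD
J(9)−U(20): -11≡15 → P
V(21)−D(3): 18 → S
Y(24)−U(20): 4 → E
W(22)−D(3): 19 → T
Y(24)−U(20): 4 → E
N(13)−D(3): 10 → K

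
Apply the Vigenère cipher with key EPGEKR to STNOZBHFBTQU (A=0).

Repeat the key across the message: EPGEKREPGEKR
S(18)+E(4): 22 → W
T(19)+P(15): 34≡8 → I
N(13)+G(6): 19 → T
O(14)+E(4): 18 → S
Z(25)+K(10): 35≡9 → J
B(1)+R(17): 18 → S
H(7)+E(4): 11 → L
F(5)+P(15): 20 → U
B(1)+G(6): 7 → H
T(19)+E(4): 23 → X
Q(16)+K(10): 26≡0 → A
U(20)+R(17): 37≡11 → L

WITSJSLUHXAL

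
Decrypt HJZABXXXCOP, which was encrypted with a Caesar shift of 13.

H(7): 7−13=-6≡20 → U
J(9): 9−13=-4≡22 → W
Z(25): 25−13=12 → M
A(0): 0−13=-13≡13 → N
B(1): 1−13=-12≡14 → O
X(23): 23−13=10 → K
X(23): 23−13=10 → K
X(23): 23−13=10 → K
C(2): 2−13=-11≡15 → P
O(14): 14−13=1 → B
P(15): 15−13=2 → C

UWMNOKKKPBC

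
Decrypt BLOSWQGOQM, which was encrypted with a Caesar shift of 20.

HRUYCWMUWS

B(1): 1−20=-19≡7 → H
L(11): 11−20=-9≡17 → R
O(14): 14−20=-6≡20 → U
S(18): 18−20=-2≡24 → Y
W(22): 22−20=2 → C
Q(16): 16−20=-4≡22 → W
G(6): 6−20=-14≡12 → M
O(14): 14−20=-6≡20 → U
Q(16): 16−20=-4≡22 → W
M(12): 12−20=-8≡18 → S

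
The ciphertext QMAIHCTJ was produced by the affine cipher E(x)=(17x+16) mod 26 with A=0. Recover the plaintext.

AMWYBQRV

The inverse of 17 mod 26 is 23, since 17·23=391≡1. Apply D(y)=23·(y−16) mod 26:
Q(16): 23·(16−16)=0 → A
M(12): 23·(12−16)=-92≡12 → M
A(0): 23·(0−16)=-368≡22 → W
I(8): 23·(8−16)=-184≡24 → Y
H(7): 23·(7−16)=-207≡1 → B
C(2): 23·(2−16)=-322≡16 → Q
T(19): 23·(19−16)=69≡17 → R
J(9): 23·(9−16)=-161≡21 → V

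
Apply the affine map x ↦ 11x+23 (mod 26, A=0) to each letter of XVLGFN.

X(23): 11·23+23=276≡16 → Q
V(21): 11·21+23=254≡20 → U
L(11): 11·11+23=144≡14 → O
G(6): 11·6+23=89≡11 → L
F(5): 11·5+23=78≡0 → A
N(13): 11·13+23=166≡10 → K

QUOLAK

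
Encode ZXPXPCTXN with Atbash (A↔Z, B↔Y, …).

Z(25) → A(0)
X(23) → C(2)
P(15) → K(10)
X(23) → C(2)
P(15) → K(10)
C(2) → X(23)
T(19) → G(6)
X(23) → C(2)
N(13) → M(12)

ACKCKXGCM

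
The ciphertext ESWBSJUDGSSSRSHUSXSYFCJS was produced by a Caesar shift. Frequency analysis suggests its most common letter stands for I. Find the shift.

10

The most frequent ciphertext letter is S (appears 9 times).
S is position 18; I is position 8.
Shift = 10.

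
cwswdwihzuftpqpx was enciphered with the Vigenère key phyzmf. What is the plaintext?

npuxrrtabvtoajry

Repeat the key across the ciphertext: phyzmfphyzmfphyz
c(2)−p(15): -13≡13 → n
w(22)−h(7): 15 → p
s(18)−y(24): -6≡20 → u
w(22)−z(25): -3≡23 → x
d(3)−m(12): -9≡17 → r
w(22)−f(5): 17 → r
i(8)−p(15): -7≡19 → t
h(7)−h(7): 0 → a
z(25)−y(24): 1 → b
u(20)−z(25): -5≡21 → v
f(5)−m(12): -7≡19 → t
t(19)−f(5): 14 → o
p(15)−p(15): 0 → a
q(16)−h(7): 9 → j
p(15)−y(24): -9≡17 → r
x(23)−z(25): -2≡24 → y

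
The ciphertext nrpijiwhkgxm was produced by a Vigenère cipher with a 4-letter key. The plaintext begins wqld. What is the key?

rbef

Subtract each crib letter from the matching ciphertext letter (mod 26):
n(13)−w(22)=-9≡17 → r
r(17)−q(16)=1 → b
p(15)−l(11)=4 → e
i(8)−d(3)=5 → f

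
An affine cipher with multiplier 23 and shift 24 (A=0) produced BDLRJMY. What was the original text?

ZHNLFEA

The inverse of 23 mod 26 is 17, since 23·17=391≡1. Apply D(y)=17·(y−24) mod 26:
B(1): 17·(1−24)=-391≡25 → Z
D(3): 17·(3−24)=-357≡7 → H
L(11): 17·(11−24)=-221≡13 → N
R(17): 17·(17−24)=-119≡11 → L
J(9): 17·(9−24)=-255≡5 → F
M(12): 17·(12−24)=-204≡4 → E
Y(24): 17·(24−24)=0 → A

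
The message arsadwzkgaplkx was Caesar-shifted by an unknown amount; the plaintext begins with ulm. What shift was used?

From the crib: a(0)−u(20)=-20≡6, so the shift is 6.

6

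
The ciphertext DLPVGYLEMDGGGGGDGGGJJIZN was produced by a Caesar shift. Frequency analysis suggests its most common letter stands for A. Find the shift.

The most frequent ciphertext letter is G (appears 9 times).
G is position 6; A is position 0.
Shift = 6.

6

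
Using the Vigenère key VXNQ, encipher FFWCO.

Repeat the key across the message: VXNQV
F(5)+V(21): 26≡0 → A
F(5)+X(23): 28≡2 → C
W(22)+N(13): 35≡9 → J
C(2)+Q(16): 18 → S
O(14)+V(21): 35≡9 → J

ACJSJ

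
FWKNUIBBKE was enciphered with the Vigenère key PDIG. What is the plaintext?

Repeat the key across the ciphertext: PDIGPDIGPD
F(5)−P(15): -10≡16 → Q
W(22)−D(3): 19 → T
K(10)−I(8): 2 → C
N(13)−G(6): 7 → H
U(20)−P(15): 5 → F
I(8)−D(3): 5 → F
B(1)−I(8): -7≡19 → T
B(1)−G(6): -5≡21 → V
K(10)−P(15): -5≡21 → V
E(4)−D(3): 1 → B

QTCHFFTVVB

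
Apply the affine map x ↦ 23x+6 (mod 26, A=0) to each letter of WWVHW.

W(22): 23·22+6=512≡18 → S
W(22): 23·22+6=512≡18 → S
V(21): 23·21+6=489≡21 → V
H(7): 23·7+6=167≡11 → L
W(22): 23·22+6=512≡18 → S

SSVLS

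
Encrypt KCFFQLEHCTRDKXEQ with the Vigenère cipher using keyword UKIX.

Repeat the key across the message: UKIXUKIXUKIXUKIX
K(10)+U(20): 30≡4 → E
C(2)+K(10): 12 → M
F(5)+I(8): 13 → N
F(5)+X(23): 28≡2 → C
Q(16)+U(20): 36≡10 → K
L(11)+K(10): 21 → V
E(4)+I(8): 12 → M
H(7)+X(23): 30≡4 → E
C(2)+U(20): 22 → W
T(19)+K(10): 29≡3 → D
R(17)+I(8): 25 → Z
D(3)+X(23): 26≡0 → A
K(10)+U(20): 30≡4 → E
X(23)+K(10): 33≡7 → H
E(4)+I(8): 12 → M
Q(16)+X(23): 39≡13 → N

EMNCKVMEWDZAEHMN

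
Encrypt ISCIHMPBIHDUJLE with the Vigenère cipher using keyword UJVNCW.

Repeat the key across the message: UJVNCWUJVNCWUJV
I(8)+U(20): 28≡2 → C
S(18)+J(9): 27≡1 → B
C(2)+V(21): 23 → X
I(8)+N(13): 21 → V
H(7)+C(2): 9 → J
M(12)+W(22): 34≡8 → I
P(15)+U(20): 35≡9 → J
B(1)+J(9): 10 → K
I(8)+V(21): 29≡3 → D
H(7)+N(13): 20 → U
D(3)+C(2): 5 → F
U(20)+W(22): 42≡16 → Q
J(9)+U(20): 29≡3 → D
L(11)+J(9): 20 → U
E(4)+V(21): 25 → Z

CBXVJIJKDUFQDUZ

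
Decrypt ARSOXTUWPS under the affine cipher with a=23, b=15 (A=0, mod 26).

FIZJGQHPAZ

The inverse of 23 mod 26 is 17, since 23·17=391≡1. Apply D(y)=17·(y−15) mod 26:
A(0): 17·(0−15)=-255≡5 → F
R(17): 17·(17−15)=34≡8 → I
S(18): 17·(18−15)=51≡25 → Z
O(14): 17·(14−15)=-17≡9 → J
X(23): 17·(23−15)=136≡6 → G
T(19): 17·(19−15)=68≡16 → Q
U(20): 17·(20−15)=85≡7 → H
W(22): 17·(22−15)=119≡15 → P
P(15): 17·(15−15)=0 → A
S(18): 17·(18−15)=51≡25 → Z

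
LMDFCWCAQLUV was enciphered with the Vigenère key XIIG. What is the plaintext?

OEVZFOUUTDMP

Repeat the key across the ciphertext: XIIGXIIGXIIG
L(11)−X(23): -12≡14 → O
M(12)−I(8): 4 → E
D(3)−I(8): -5≡21 → V
F(5)−G(6): -1≡25 → Z
C(2)−X(23): -21≡5 → F
W(22)−I(8): 14 → O
C(2)−I(8): -6≡20 → U
A(0)−G(6): -6≡20 → U
Q(16)−X(23): -7≡19 → T
L(11)−I(8): 3 → D
U(20)−I(8): 12 → M
V(21)−G(6): 15 → P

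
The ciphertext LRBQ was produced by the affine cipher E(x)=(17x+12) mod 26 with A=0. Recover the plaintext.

The inverse of 17 mod 26 is 23, since 17·23=391≡1. Apply D(y)=23·(y−12) mod 26:
L(11): 23·(11−12)=-23≡3 → D
R(17): 23·(17−12)=115≡11 → L
B(1): 23·(1−12)=-253≡7 → H
Q(16): 23·(16−12)=92≡14 → O

DLHO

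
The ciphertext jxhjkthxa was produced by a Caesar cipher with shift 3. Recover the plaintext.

j(9): 9−3=6 → g
x(23): 23−3=20 → u
h(7): 7−3=4 → e
j(9): 9−3=6 → g
k(10): 10−3=7 → h
t(19): 19−3=16 → q
h(7): 7−3=4 → e
x(23): 23−3=20 → u
a(0): 0−3=-3≡23 → x

gueghqeux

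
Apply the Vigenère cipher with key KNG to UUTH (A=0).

Repeat the key across the message: KNGK
U(20)+K(10): 30≡4 → E
U(20)+N(13): 33≡7 → H
T(19)+G(6): 25 → Z
H(7)+K(10): 17 → R

EHZR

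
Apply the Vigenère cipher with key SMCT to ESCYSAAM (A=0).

Repeat the key across the message: SMCTSMCT
E(4)+S(18): 22 → W
S(18)+M(12): 30≡4 → E
C(2)+C(2): 4 → E
Y(24)+T(19): 43≡17 → R
S(18)+S(18): 36≡10 → K
A(0)+M(12): 12 → M
A(0)+C(2): 2 → C
M(12)+T(19): 31≡5 → F

WEERKMCF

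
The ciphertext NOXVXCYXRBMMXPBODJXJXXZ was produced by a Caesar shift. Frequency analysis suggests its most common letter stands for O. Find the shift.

The most frequent ciphertext letter is X (appears 7 times).
X is position 23; O is position 14.
Shift = 9.

9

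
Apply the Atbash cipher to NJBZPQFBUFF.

MQYAKJUYFUU

N(13) → M(12)
J(9) → Q(16)
B(1) → Y(24)
Z(25) → A(0)
P(15) → K(10)
Q(16) → J(9)
F(5) → U(20)
B(1) → Y(24)
U(20) → F(5)
F(5) → U(20)
F(5) → U(20)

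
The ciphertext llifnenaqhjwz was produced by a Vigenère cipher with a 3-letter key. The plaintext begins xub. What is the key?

orh

Subtract each crib letter from the matching ciphertext letter (mod 26):
l(11)−x(23)=-12≡14 → o
l(11)−u(20)=-9≡17 → r
i(8)−b(1)=7 → h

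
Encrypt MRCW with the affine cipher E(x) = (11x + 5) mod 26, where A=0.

HKBN

M(12): 11·12+5=137≡7 → H
R(17): 11·17+5=192≡10 → K
C(2): 11·2+5=27≡1 → B
W(22): 11·22+5=247≡13 → N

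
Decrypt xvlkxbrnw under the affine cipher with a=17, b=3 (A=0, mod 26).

sycfsgkwv

The inverse of 17 mod 26 is 23, since 17·23=391≡1. Apply D(y)=23·(y−3) mod 26:
x(23): 23·(23−3)=460≡18 → s
v(21): 23·(21−3)=414≡24 → y
l(11): 23·(11−3)=184≡2 → c
k(10): 23·(10−3)=161≡5 → f
x(23): 23·(23−3)=460≡18 → s
b(1): 23·(1−3)=-46≡6 → g
r(17): 23·(17−3)=322≡10 → k
n(13): 23·(13−3)=230≡22 → w
w(22): 23·(22−3)=437≡21 → v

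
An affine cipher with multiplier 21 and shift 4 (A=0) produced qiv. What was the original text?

The inverse of 21 mod 26 is 5, since 21·5=105≡1. Apply D(y)=5·(y−4) mod 26:
q(16): 5·(16−4)=60≡8 → i
i(8): 5·(8−4)=20 → u
v(21): 5·(21−4)=85≡7 → h

iuh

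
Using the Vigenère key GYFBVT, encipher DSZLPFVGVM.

JQEMKYBEAN

Repeat the key across the message: GYFBVTGYFB
D(3)+G(6): 9 → J
S(18)+Y(24): 42≡16 → Q
Z(25)+F(5): 30≡4 → E
L(11)+B(1): 12 → M
P(15)+V(21): 36≡10 → K
F(5)+T(19): 24 → Y
V(21)+G(6): 27≡1 → B
G(6)+Y(24): 30≡4 → E
V(21)+F(5): 26≡0 → A
M(12)+B(1): 13 → N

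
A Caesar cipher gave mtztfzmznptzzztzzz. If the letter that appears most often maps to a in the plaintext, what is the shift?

The most frequent ciphertext letter is z (appears 9 times).
z is position 25; a is position 0.
Shift = 25.

25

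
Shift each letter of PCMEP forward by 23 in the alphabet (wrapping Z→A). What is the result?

P(15): 15+23=38≡12 → M
C(2): 2+23=25 → Z
M(12): 12+23=35≡9 → J
E(4): 4+23=27≡1 → B
P(15): 15+23=38≡12 → M

MZJBM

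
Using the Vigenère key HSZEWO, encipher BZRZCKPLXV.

Repeat the key across the message: HSZEWOHSZE
B(1)+H(7): 8 → I
Z(25)+S(18): 43≡17 → R
R(17)+Z(25): 42≡16 → Q
Z(25)+E(4): 29≡3 → D
C(2)+W(22): 24 → Y
K(10)+O(14): 24 → Y
P(15)+H(7): 22 → W
L(11)+S(18): 29≡3 → D
X(23)+Z(25): 48≡22 → W
V(21)+E(4): 25 → Z

IRQDYYWDWZ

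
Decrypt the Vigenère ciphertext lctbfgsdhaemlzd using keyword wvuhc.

phzudkxjayirrsb

Repeat the key across the ciphertext: wvuhcwvuhcwvuhc
l(11)−w(22): -11≡15 → p
c(2)−v(21): -19≡7 → h
t(19)−u(20): -1≡25 → z
b(1)−h(7): -6≡20 → u
f(5)−c(2): 3 → d
g(6)−w(22): -16≡10 → k
s(18)−v(21): -3≡23 → x
d(3)−u(20): -17≡9 → j
h(7)−h(7): 0 → a
a(0)−c(2): -2≡24 → y
e(4)−w(22): -18≡8 → i
m(12)−v(21): -9≡17 → r
l(11)−u(20): -9≡17 → r
z(25)−h(7): 18 → s
d(3)−c(2): 1 → b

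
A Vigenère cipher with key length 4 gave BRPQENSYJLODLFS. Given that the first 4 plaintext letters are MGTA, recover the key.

Subtract each crib letter from the matching ciphertext letter (mod 26):
B(1)−M(12)=-11≡15 → P
R(17)−G(6)=11 → L
P(15)−T(19)=-4≡22 → W
Q(16)−A(0)=16 → Q

PLWQ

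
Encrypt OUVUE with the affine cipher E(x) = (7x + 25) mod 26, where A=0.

O(14): 7·14+25=123≡19 → T
U(20): 7·20+25=165≡9 → J
V(21): 7·21+25=172≡16 → Q
U(20): 7·20+25=165≡9 → J
E(4): 7·4+25=53≡1 → B

TJQJB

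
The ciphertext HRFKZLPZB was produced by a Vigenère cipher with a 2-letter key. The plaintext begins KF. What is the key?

Subtract each crib letter from the matching ciphertext letter (mod 26):
H(7)−K(10)=-3≡23 → X
R(17)−F(5)=12 → M

XM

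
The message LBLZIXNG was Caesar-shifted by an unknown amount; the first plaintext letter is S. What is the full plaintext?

From the crib: L(11)−S(18)=-7≡19, so the shift is 19.
Subtract 19 from each ciphertext letter:
L(11): 11−19=-8≡18 → S
B(1): 1−19=-18≡8 → I
L(11): 11−19=-8≡18 → S
Z(25): 25−19=6 → G
I(8): 8−19=-11≡15 → P
X(23): 23−19=4 → E
N(13): 13−19=-6≡20 → U
G(6): 6−19=-13≡13 → N

SISGPEUN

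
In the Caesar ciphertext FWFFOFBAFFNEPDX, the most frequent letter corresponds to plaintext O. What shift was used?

The most frequent ciphertext letter is F (appears 6 times).
F is position 5; O is position 14.
Shift = -9≡17.

17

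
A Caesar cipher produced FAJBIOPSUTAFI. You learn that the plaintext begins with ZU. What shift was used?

6

From the crib: F(5)−Z(25)=-20≡6, so the shift is 6.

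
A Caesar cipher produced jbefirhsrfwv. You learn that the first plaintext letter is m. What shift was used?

23

From the crib: j(9)−m(12)=-3≡23, so the shift is 23.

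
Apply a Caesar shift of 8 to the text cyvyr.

c(2): 2+8=10 → k
y(24): 24+8=32≡6 → g
v(21): 21+8=29≡3 → d
y(24): 24+8=32≡6 → g
r(17): 17+8=25 → z

kgdgz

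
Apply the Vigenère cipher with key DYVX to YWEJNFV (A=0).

Repeat the key across the message: DYVXDYV
Y(24)+D(3): 27≡1 → B
W(22)+Y(24): 46≡20 → U
E(4)+V(21): 25 → Z
J(9)+X(23): 32≡6 → G
N(13)+D(3): 16 → Q
F(5)+Y(24): 29≡3 → D
V(21)+V(21): 42≡16 → Q

BUZGQDQ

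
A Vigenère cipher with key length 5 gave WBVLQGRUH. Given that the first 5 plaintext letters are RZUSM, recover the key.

Subtract each crib letter from the matching ciphertext letter (mod 26):
W(22)−R(17)=5 → F
B(1)−Z(25)=-24≡2 → C
V(21)−U(20)=1 → B
L(11)−S(18)=-7≡19 → T
Q(16)−M(12)=4 → E

FCBTE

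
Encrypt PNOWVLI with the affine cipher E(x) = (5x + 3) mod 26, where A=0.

P(15): 5·15+3=78≡0 → A
N(13): 5·13+3=68≡16 → Q
O(14): 5·14+3=73≡21 → V
W(22): 5·22+3=113≡9 → J
V(21): 5·21+3=108≡4 → E
L(11): 5·11+3=58≡6 → G
I(8): 5·8+3=43≡17 → R

AQVJEGR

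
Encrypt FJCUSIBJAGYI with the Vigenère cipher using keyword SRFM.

Repeat the key across the message: SRFMSRFMSRFM
F(5)+S(18): 23 → X
J(9)+R(17): 26≡0 → A
C(2)+F(5): 7 → H
U(20)+M(12): 32≡6 → G
S(18)+S(18): 36≡10 → K
I(8)+R(17): 25 → Z
B(1)+F(5): 6 → G
J(9)+M(12): 21 → V
A(0)+S(18): 18 → S
G(6)+R(17): 23 → X
Y(24)+F(5): 29≡3 → D
I(8)+M(12): 20 → U

XAHGKZGVSXDU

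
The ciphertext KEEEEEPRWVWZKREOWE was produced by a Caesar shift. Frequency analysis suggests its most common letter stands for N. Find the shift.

17

The most frequent ciphertext letter is E (appears 7 times).
E is position 4; N is position 13.
Shift = -9≡17.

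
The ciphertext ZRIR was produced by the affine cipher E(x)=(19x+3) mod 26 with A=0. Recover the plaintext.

IYDY

The inverse of 19 mod 26 is 11, since 19·11=209≡1. Apply D(y)=11·(y−3) mod 26:
Z(25): 11·(25−3)=242≡8 → I
R(17): 11·(17−3)=154≡24 → Y
I(8): 11·(8−3)=55≡3 → D
R(17): 11·(17−3)=154≡24 → Y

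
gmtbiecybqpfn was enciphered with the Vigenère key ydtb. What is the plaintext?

ijaakbjxdnwep

Repeat the key across the ciphertext: ydtbydtbydtby
g(6)−y(24): -18≡8 → i
m(12)−d(3): 9 → j
t(19)−t(19): 0 → a
b(1)−b(1): 0 → a
i(8)−y(24): -16≡10 → k
e(4)−d(3): 1 → b
c(2)−t(19): -17≡9 → j
y(24)−b(1): 23 → x
b(1)−y(24): -23≡3 → d
q(16)−d(3): 13 → n
p(15)−t(19): -4≡22 → w
f(5)−b(1): 4 → e
n(13)−y(24): -11≡15 → p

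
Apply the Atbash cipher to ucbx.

fxyc

u(20) → f(5)
c(2) → x(23)
b(1) → y(24)
x(23) → c(2)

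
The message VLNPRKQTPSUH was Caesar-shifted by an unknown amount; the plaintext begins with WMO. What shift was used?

25

From the crib: V(21)−W(22)=-1≡25, so the shift is 25.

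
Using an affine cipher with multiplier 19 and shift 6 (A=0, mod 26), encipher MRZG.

M(12): 19·12+6=234≡0 → A
R(17): 19·17+6=329≡17 → R
Z(25): 19·25+6=481≡13 → N
G(6): 19·6+6=120≡16 → Q

ARNQ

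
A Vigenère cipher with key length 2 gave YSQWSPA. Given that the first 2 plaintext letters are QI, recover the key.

Subtract each crib letter from the matching ciphertext letter (mod 26):
Y(24)−Q(16)=8 → I
S(18)−I(8)=10 → K

IK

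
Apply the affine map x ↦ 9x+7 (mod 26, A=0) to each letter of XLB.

X(23): 9·23+7=214≡6 → G
L(11): 9·11+7=106≡2 → C
B(1): 9·1+7=16 → Q

GCQ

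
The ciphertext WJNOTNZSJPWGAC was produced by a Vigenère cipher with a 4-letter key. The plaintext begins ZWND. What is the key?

XNAL

Subtract each crib letter from the matching ciphertext letter (mod 26):
W(22)−Z(25)=-3≡23 → X
J(9)−W(22)=-13≡13 → N
N(13)−N(13)=0 → A
O(14)−D(3)=11 → L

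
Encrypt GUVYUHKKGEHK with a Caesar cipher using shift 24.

G(6): 6+24=30≡4 → E
U(20): 20+24=44≡18 → S
V(21): 21+24=45≡19 → T
Y(24): 24+24=48≡22 → W
U(20): 20+24=44≡18 → S
H(7): 7+24=31≡5 → F
K(10): 10+24=34≡8 → I
K(10): 10+24=34≡8 → I
G(6): 6+24=30≡4 → E
E(4): 4+24=28≡2 → C
H(7): 7+24=31≡5 → F
K(10): 10+24=34≡8 → I

ESTWSFIIECFI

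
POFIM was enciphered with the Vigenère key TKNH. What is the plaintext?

Repeat the key across the ciphertext: TKNHT
P(15)−T(19): -4≡22 → W
O(14)−K(10): 4 → E
F(5)−N(13): -8≡18 → S
I(8)−H(7): 1 → B
M(12)−T(19): -7≡19 → T

WESBT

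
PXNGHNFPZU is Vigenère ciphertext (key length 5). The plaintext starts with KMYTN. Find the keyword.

FLPNU

Subtract each crib letter from the matching ciphertext letter (mod 26):
P(15)−K(10)=5 → F
X(23)−M(12)=11 → L
N(13)−Y(24)=-11≡15 → P
G(6)−T(19)=-13≡13 → N
H(7)−N(13)=-6≡20 → U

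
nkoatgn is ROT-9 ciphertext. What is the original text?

n(13): 13−9=4 → e
k(10): 10−9=1 → b
o(14): 14−9=5 → f
a(0): 0−9=-9≡17 → r
t(19): 19−9=10 → k
g(6): 6−9=-3≡23 → x
n(13): 13−9=4 → e

ebfrkxe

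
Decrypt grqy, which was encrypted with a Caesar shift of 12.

g(6): 6−12=-6≡20 → u
r(17): 17−12=5 → f
q(16): 16−12=4 → e
y(24): 24−12=12 → m

ufem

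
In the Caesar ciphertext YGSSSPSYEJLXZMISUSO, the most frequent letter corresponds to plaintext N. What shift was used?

5

The most frequent ciphertext letter is S (appears 6 times).
S is position 18; N is position 13.
Shift = 5.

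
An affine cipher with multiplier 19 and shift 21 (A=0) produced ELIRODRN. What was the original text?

VUNIBKIQ

The inverse of 19 mod 26 is 11, since 19·11=209≡1. Apply D(y)=11·(y−21) mod 26:
E(4): 11·(4−21)=-187≡21 → V
L(11): 11·(11−21)=-110≡20 → U
I(8): 11·(8−21)=-143≡13 → N
R(17): 11·(17−21)=-44≡8 → I
O(14): 11·(14−21)=-77≡1 → B
D(3): 11·(3−21)=-198≡10 → K
R(17): 11·(17−21)=-44≡8 → I
N(13): 11·(13−21)=-88≡16 → Q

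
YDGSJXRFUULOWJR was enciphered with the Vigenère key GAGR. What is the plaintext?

SDABDXLOOUFXQJL

Repeat the key across the ciphertext: GAGRGAGRGAGRGAG
Y(24)−G(6): 18 → S
D(3)−A(0): 3 → D
G(6)−G(6): 0 → A
S(18)−R(17): 1 → B
J(9)−G(6): 3 → D
X(23)−A(0): 23 → X
R(17)−G(6): 11 → L
F(5)−R(17): -12≡14 → O
U(20)−G(6): 14 → O
U(20)−A(0): 20 → U
L(11)−G(6): 5 → F
O(14)−R(17): -3≡23 → X
W(22)−G(6): 16 → Q
J(9)−A(0): 9 → J
R(17)−G(6): 11 → L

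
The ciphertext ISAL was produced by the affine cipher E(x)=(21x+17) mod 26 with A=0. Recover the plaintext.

The inverse of 21 mod 26 is 5, since 21·5=105≡1. Apply D(y)=5·(y−17) mod 26:
I(8): 5·(8−17)=-45≡7 → H
S(18): 5·(18−17)=5 → F
A(0): 5·(0−17)=-85≡19 → T
L(11): 5·(11−17)=-30≡22 → W

HFTW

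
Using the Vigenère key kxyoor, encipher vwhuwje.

ftfikao

Repeat the key across the message: kxyoork
v(21)+k(10): 31≡5 → f
w(22)+x(23): 45≡19 → t
h(7)+y(24): 31≡5 → f
u(20)+o(14): 34≡8 → i
w(22)+o(14): 36≡10 → k
j(9)+r(17): 26≡0 → a
e(4)+k(10): 14 → o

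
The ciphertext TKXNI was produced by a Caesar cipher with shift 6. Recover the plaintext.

NERHC

T(19): 19−6=13 → N
K(10): 10−6=4 → E
X(23): 23−6=17 → R
N(13): 13−6=7 → H
I(8): 8−6=2 → C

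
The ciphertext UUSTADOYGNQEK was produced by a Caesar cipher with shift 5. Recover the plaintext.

U(20): 20−5=15 → P
U(20): 20−5=15 → P
S(18): 18−5=13 → N
T(19): 19−5=14 → O
A(0): 0−5=-5≡21 → V
D(3): 3−5=-2≡24 → Y
O(14): 14−5=9 → J
Y(24): 24−5=19 → T
G(6): 6−5=1 → B
N(13): 13−5=8 → I
Q(16): 16−5=11 → L
E(4): 4−5=-1≡25 → Z
K(10): 10−5=5 → F

PPNOVYJTBILZF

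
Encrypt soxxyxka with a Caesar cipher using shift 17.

jfoopobr

s(18): 18+17=35≡9 → j
o(14): 14+17=31≡5 → f
x(23): 23+17=40≡14 → o
x(23): 23+17=40≡14 → o
y(24): 24+17=41≡15 → p
x(23): 23+17=40≡14 → o
k(10): 10+17=27≡1 → b
a(0): 0+17=17 → r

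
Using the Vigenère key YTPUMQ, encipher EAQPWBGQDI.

Repeat the key across the message: YTPUMQYTPU
E(4)+Y(24): 28≡2 → C
A(0)+T(19): 19 → T
Q(16)+P(15): 31≡5 → F
P(15)+U(20): 35≡9 → J
W(22)+M(12): 34≡8 → I
B(1)+Q(16): 17 → R
G(6)+Y(24): 30≡4 → E
Q(16)+T(19): 35≡9 → J
D(3)+P(15): 18 → S
I(8)+U(20): 28≡2 → C

CTFJIREJSC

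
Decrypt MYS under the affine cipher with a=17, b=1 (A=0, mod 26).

TJB

The inverse of 17 mod 26 is 23, since 17·23=391≡1. Apply D(y)=23·(y−1) mod 26:
M(12): 23·(12−1)=253≡19 → T
Y(24): 23·(24−1)=529≡9 → J
S(18): 23·(18−1)=391≡1 → B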